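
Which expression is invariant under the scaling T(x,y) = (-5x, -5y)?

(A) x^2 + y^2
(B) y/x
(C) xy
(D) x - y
B

Under the uniform scaling T(x,y) = (-5x, -5y):
Substitute the transformed coordinates into each option and compare with the original:
(A) x^2 + y^2  ->  (-5x)^2 + (-5y)^2 = 25x^2 + 25y^2   [differs from x^2 + y^2: not invariant]
(B) y/x  ->  (-5y)/(-5x) = y/x   [equals y/x: invariant]
(C) xy  ->  (-5x)(-5y) = 25xy   [differs from xy: not invariant]
(D) x - y  ->  (-5x) - (-5y) = -5x + 5y   [differs from x - y: not invariant]

Only option (B), y/x, is unchanged by the transformation.
The common factor -5 cancels in a ratio of coordinates, while sums, products and sums of squares pick up factors of -5 or 25.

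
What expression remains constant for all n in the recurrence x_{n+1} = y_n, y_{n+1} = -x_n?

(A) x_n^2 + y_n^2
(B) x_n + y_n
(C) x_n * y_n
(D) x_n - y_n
A

For the recurrence x_{n+1} = y_n, y_{n+1} = -x_n:

x_{n+1}^2 + y_{n+1}^2 = y_n^2 + (-x_n)^2 = x_n^2 + y_n^2
The sum of squares is conserved (like energy in a harmonic oscillator).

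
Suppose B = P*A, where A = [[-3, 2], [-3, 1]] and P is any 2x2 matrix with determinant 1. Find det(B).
3

By the multiplicative property of determinants, det(B) = det(P*A) = det(P) * det(A) = det(A),
so the determinant is invariant under multiplication by any determinant-1 matrix; we just need det(A).

det(A) = (-3)(1) - (2)(-3) = -3 - (-6) = 3

Therefore det(B) = 1 * 3 = 3.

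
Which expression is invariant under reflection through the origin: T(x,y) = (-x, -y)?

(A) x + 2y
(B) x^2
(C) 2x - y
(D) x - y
B

The map is reflection through the origin: T(x,y) = (-x, -y).
Substitute the transformed coordinates into each option and compare with the original:
(A) x + 2y  ->  (-x) + 2(-y) = -x - 2y   [differs from x + 2y: not invariant]
(B) x^2  ->  (-x)^2 = x^2   [equals x^2: invariant]
(C) 2x - y  ->  2(-x) - (-y) = -2x + y   [differs from 2x - y: not invariant]
(D) x - y  ->  (-x) - (-y) = -x + y   [differs from x - y: not invariant]

Only option (B), x^2, is unchanged by the transformation.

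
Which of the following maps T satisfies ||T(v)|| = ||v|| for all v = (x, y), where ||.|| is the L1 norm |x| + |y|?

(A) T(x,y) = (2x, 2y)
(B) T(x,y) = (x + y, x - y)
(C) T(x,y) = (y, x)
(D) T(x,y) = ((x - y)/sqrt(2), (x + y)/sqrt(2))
C

A transformation preserves a norm if ||T(v)|| = ||v|| for every v; a single vector where the norm changes rules an option out.

(A) T(x,y) = (2x, 2y): v = (1, 0) has norm |1| + |0| = 1, but T(v) = (2, 0) has norm 2 -- not preserved.
(B) T(x,y) = (x + y, x - y): v = (1, 0) has norm |1| + |0| = 1, but T(v) = (1, 1) has norm 2 -- not preserved.
(C) T(x,y) = (y, x): preserves the norm -- it only permutes the coordinates and/or flips signs, which leaves |x| + |y| unchanged.
(D) T(x,y) = ((x - y)/sqrt(2), (x + y)/sqrt(2)): v = (1, 0) has norm |1| + |0| = 1, but T(v) = (sqrt(2)/2, sqrt(2)/2) has norm sqrt(2) -- not preserved.

Therefore the answer is (C).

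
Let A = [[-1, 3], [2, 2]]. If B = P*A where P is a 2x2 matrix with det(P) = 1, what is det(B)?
-8

By the multiplicative property of determinants, det(B) = det(P*A) = det(P) * det(A) = det(A),
so the determinant is invariant under multiplication by any determinant-1 matrix; we just need det(A).

det(A) = (-1)(2) - (3)(2) = -2 - 6 = -8

Therefore det(B) = 1 * (-8) = -8.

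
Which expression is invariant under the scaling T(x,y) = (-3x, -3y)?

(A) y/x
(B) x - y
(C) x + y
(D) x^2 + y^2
A

Under the uniform scaling T(x,y) = (-3x, -3y):
Substitute the transformed coordinates into each option and compare with the original:
(A) y/x  ->  (-3y)/(-3x) = y/x   [equals y/x: invariant]
(B) x - y  ->  (-3x) - (-3y) = -3x + 3y   [differs from x - y: not invariant]
(C) x + y  ->  (-3x) + (-3y) = -3x - 3y   [differs from x + y: not invariant]
(D) x^2 + y^2  ->  (-3x)^2 + (-3y)^2 = 9x^2 + 9y^2   [differs from x^2 + y^2: not invariant]

Only option (A), y/x, is unchanged by the transformation.
The common factor -3 cancels in a ratio of coordinates, while sums, products and sums of squares pick up factors of -3 or 9.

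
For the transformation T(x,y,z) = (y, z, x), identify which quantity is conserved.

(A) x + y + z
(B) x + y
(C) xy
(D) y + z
A

Apply T(x,y,z) = (y, z, x) to each option, i.e. replace (x, y, z) by the transformed coordinates.
Substitute the transformed coordinates into each option and compare with the original:
(A) x + y + z  ->  (y) + (z) + (x) = x + y + z   [equals x + y + z: invariant]
(B) x + y  ->  (y) + (z) = y + z   [differs from x + y: not invariant]
(C) xy  ->  (y)(z) = yz   [differs from xy: not invariant]
(D) y + z  ->  (z) + (x) = x + z   [differs from y + z: not invariant]

Only option (A), x + y + z, is unchanged by the transformation.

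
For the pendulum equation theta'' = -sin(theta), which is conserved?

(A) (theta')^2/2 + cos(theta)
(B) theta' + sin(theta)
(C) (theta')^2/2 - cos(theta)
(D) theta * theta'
C

A first integral I satisfies dI/dt = 0 along every solution. Differentiate each option and use the equation of motion:
(A) d/dt[(theta')^2/2 + cos(theta)] = theta' theta'' - sin(theta) theta' = -2 theta' sin(theta), not identically 0
(B) d/dt[theta' + sin(theta)] = theta'' + cos(theta) theta' = -sin(theta) + theta' cos(theta), not identically 0
(C) d/dt[(theta')^2/2 - cos(theta)] = theta' theta'' + sin(theta) theta' = theta'(-sin(theta)) + theta' sin(theta) = 0
(D) d/dt[theta * theta'] = (theta')^2 + theta theta'' = (theta')^2 - theta sin(theta), not identically 0

Only (C) has zero time-derivative. This is the total energy: kinetic (theta')^2/2 plus potential -cos(theta).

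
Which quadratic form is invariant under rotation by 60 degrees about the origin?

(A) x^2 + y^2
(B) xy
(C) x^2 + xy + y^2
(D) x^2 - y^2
A

Rotation by 60 degrees sends (x, y) to (x/2 - sqrt(3)y/2, sqrt(3)x/2 + y/2).
Substitute the transformed coordinates into each option and compare with the original:
(A) x^2 + y^2  ->  (x/2 - sqrt(3)y/2)^2 + (sqrt(3)x/2 + y/2)^2 = x^2 + y^2   [equals x^2 + y^2: invariant]
(B) xy  ->  (x/2 - sqrt(3)y/2)(sqrt(3)x/2 + y/2) = sqrt(3)x^2/4 - xy/2 - sqrt(3)y^2/4   [differs from xy: not invariant]
(C) x^2 + xy + y^2  ->  (x/2 - sqrt(3)y/2)^2 + (x/2 - sqrt(3)y/2)(sqrt(3)x/2 + y/2) + (sqrt(3)x/2 + y/2)^2 = sqrt(3)x^2/4 + x^2 - xy/2 - sqrt(3)y^2/4 + y^2   [differs from x^2 + xy + y^2: not invariant]
(D) x^2 - y^2  ->  (x/2 - sqrt(3)y/2)^2 - (sqrt(3)x/2 + y/2)^2 = -x^2/2 - sqrt(3)xy + y^2/2   [differs from x^2 - y^2: not invariant]

Only option (A), x^2 + y^2, is unchanged by the transformation.
x^2 + y^2 is the squared distance from the origin, which rotations preserve.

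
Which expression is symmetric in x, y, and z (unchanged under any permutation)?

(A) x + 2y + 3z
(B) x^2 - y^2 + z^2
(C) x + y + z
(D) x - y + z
C

A symmetric expression is unchanged when the variables are permuted; here the transformation to test is the swap (x, y) -> (y, x).
A symmetric expression must survive every permutation; the single swap x <-> y already eliminates the distractors, and the keyed expression is also unchanged by x <-> z and y <-> z (each variable enters it in exactly the same way).
Substitute the transformed coordinates into each option and compare with the original:
(A) x + 2y + 3z  ->  (y) + 2(x) + 3z = 2x + y + 3z   [differs from x + 2y + 3z: not invariant]
(B) x^2 - y^2 + z^2  ->  (y)^2 - (x)^2 + z^2 = -x^2 + y^2 + z^2   [differs from x^2 - y^2 + z^2: not invariant]
(C) x + y + z  ->  (y) + (x) + z = x + y + z   [equals x + y + z: invariant]
(D) x - y + z  ->  (y) - (x) + z = -x + y + z   [differs from x - y + z: not invariant]

Only option (C), x + y + z, is unchanged by the transformation.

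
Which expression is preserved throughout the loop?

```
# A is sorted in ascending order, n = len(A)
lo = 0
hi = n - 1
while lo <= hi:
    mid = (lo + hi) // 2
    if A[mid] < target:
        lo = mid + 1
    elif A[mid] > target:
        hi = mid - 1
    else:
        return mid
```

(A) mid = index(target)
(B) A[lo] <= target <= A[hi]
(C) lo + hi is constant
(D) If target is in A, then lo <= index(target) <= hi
D

A loop invariant must hold before the first iteration and be re-established by every execution of the body.

(D) If target is in A, then lo <= index(target) <= hi: Before the loop [lo, hi] = [0, n-1] covers every index. When A[mid] < target, sortedness puts target strictly to the right of mid, so setting lo = mid + 1 keeps index(target) in [lo, hi]; symmetrically for hi = mid - 1. Hence 'if target is in A then lo <= index(target) <= hi' holds after every iteration, and when lo > hi it proves target is absent.

The other options fail:
(A) mid = index(target): mid is just the current probe; it equals index(target) only on the iteration that returns.
(B) A[lo] <= target <= A[hi]: fails when target is not in A (e.g. target < A[0] already violates it before the loop), so it is not maintained in general.
(C) lo + hi is constant: each iteration moves exactly one of lo, hi, so lo + hi changes (e.g. 0 + (n-1) becomes (mid+1) + (n-1)).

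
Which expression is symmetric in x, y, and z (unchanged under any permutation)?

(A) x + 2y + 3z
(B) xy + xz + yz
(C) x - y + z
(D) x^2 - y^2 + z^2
B

A symmetric expression is unchanged when the variables are permuted; here the transformation to test is the swap (x, y) -> (y, x).
A symmetric expression must survive every permutation; the single swap x <-> y already eliminates the distractors, and the keyed expression is also unchanged by x <-> z and y <-> z (each variable enters it in exactly the same way).
Substitute the transformed coordinates into each option and compare with the original:
(A) x + 2y + 3z  ->  (y) + 2(x) + 3z = 2x + y + 3z   [differs from x + 2y + 3z: not invariant]
(B) xy + xz + yz  ->  (y)(x) + (y)z + (x)z = xy + xz + yz   [equals xy + xz + yz: invariant]
(C) x - y + z  ->  (y) - (x) + z = -x + y + z   [differs from x - y + z: not invariant]
(D) x^2 - y^2 + z^2  ->  (y)^2 - (x)^2 + z^2 = -x^2 + y^2 + z^2   [differs from x^2 - y^2 + z^2: not invariant]

Only option (B), xy + xz + yz, is unchanged by the transformation.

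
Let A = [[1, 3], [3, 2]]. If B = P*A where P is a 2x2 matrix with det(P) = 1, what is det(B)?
-7

By the multiplicative property of determinants, det(B) = det(P*A) = det(P) * det(A) = det(A),
so the determinant is invariant under multiplication by any determinant-1 matrix; we just need det(A).

det(A) = (1)(2) - (3)(3) = 2 - 9 = -7

Therefore det(B) = 1 * (-7) = -7.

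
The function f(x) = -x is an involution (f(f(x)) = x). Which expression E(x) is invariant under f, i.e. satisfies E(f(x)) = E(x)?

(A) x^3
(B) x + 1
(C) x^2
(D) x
C

Replace x by f(x) = -x in each option and simplify. As a quick numerical cross-check, also compare E(5) with E(f(5)) = E(-5).

(A) x^3  ->  (-x)^3 = -x^3; check: E(5) = 125 but E(-5) = -125.   [not invariant]
(B) x + 1  ->  (-x) + 1 = 1 - x; check: E(5) = 6 but E(-5) = -4.   [not invariant]
(C) x^2  ->  (-x)^2, which simplifies back to x^2; check: E(5) = 25, E(-5) = 25.   [invariant]
(D) x  ->  (-x) = -x; check: E(5) = 5 but E(-5) = -5.   [not invariant]

Only (C) is unchanged. E is symmetric under swapping x with f(x) = -x, which is exactly what an involution does.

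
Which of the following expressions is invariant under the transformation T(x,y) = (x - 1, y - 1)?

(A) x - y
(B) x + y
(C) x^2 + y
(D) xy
A

An expression E(x,y) is invariant under T if E(T(x,y)) = E(x,y). Here T(x,y) = (x - 1, y - 1).
Substitute the transformed coordinates into each option and compare with the original:
(A) x - y  ->  (x - 1) - (y - 1) = x - y   [equals x - y: invariant]
(B) x + y  ->  (x - 1) + (y - 1) = x + y - 2   [differs from x + y: not invariant]
(C) x^2 + y  ->  (x - 1)^2 + (y - 1) = x^2 - 2x + y   [differs from x^2 + y: not invariant]
(D) xy  ->  (x - 1)(y - 1) = xy - x - y + 1   [differs from xy: not invariant]

Only option (A), x - y, is unchanged by the transformation.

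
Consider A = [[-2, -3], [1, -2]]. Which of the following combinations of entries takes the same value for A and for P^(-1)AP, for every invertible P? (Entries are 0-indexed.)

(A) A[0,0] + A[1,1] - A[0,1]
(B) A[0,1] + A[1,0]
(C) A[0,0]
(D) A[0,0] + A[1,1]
D

A[0,0] + A[1,1] is the trace of A. By the cyclic property of the trace, tr(P^(-1)AP) = tr(APP^(-1)) = tr(A), so it is the same for every matrix similar to A.

The other combinations are not similarity invariants. For example, take P = [[1, 1], [1, 2]] (det P = 1), so P^(-1) = [[2, -1], [-1, 1]] and
B = P^(-1)AP = [[-9, -13], [4, 5]].
Evaluating each option on A and on B:
(A) A[0,0] + A[1,1] - A[0,1]: -1 for A, 9 for B -> changes
(B) A[0,1] + A[1,0]: -2 for A, -9 for B -> changes
(C) A[0,0]: -2 for A, -9 for B -> changes
(D) A[0,0] + A[1,1]: -4 for A, -4 for B -> unchanged

Only (D) A[0,0] + A[1,1] = -4 survives (and it does so for every P, not just this one), so it is the invariant.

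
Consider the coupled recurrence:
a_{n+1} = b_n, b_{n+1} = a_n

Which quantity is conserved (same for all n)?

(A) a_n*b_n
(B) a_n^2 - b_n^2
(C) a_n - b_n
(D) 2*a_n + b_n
A

Replace a_n by a_{n+1} = b_n and b_n by b_{n+1} = a_n in each option and simplify:
(A) a_n*b_n  ->  (b_n)*(a_n) = a_n*b_n   [conserved]
(B) a_n^2 - b_n^2  ->  (b_n)^2 - (a_n)^2 = -a_n^2 + b_n^2   [not conserved]
(C) a_n - b_n  ->  (b_n) - (a_n) = -a_n + b_n   [not conserved]
(D) 2*a_n + b_n  ->  2*(b_n) + (a_n) = a_n + 2*b_n   [not conserved]

Only (A) a_n*b_n returns to itself after one step, so it is the conserved quantity.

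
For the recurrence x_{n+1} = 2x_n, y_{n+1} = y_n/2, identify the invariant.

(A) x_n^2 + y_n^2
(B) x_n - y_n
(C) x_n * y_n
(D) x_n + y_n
C

For the recurrence x_{n+1} = 2x_n, y_{n+1} = y_n/2:

x_{n+1} * y_{n+1} = (2x_n) * (y_n/2) = x_n * y_n
The product is conserved.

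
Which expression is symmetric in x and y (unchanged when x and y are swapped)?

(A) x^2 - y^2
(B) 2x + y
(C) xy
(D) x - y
C

A symmetric expression is unchanged when the variables are permuted; here the transformation to test is the swap (x, y) -> (y, x).
Substitute the transformed coordinates into each option and compare with the original:
(A) x^2 - y^2  ->  (y)^2 - (x)^2 = -x^2 + y^2   [differs from x^2 - y^2: not invariant]
(B) 2x + y  ->  2(y) + (x) = x + 2y   [differs from 2x + y: not invariant]
(C) xy  ->  (y)(x) = xy   [equals xy: invariant]
(D) x - y  ->  (y) - (x) = -x + y   [differs from x - y: not invariant]

Only option (C), xy, is unchanged by the transformation.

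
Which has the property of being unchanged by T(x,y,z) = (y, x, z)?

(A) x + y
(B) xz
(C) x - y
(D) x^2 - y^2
A

Apply T(x,y,z) = (y, x, z) to each option, i.e. replace (x, y, z) by the transformed coordinates.
Substitute the transformed coordinates into each option and compare with the original:
(A) x + y  ->  (y) + (x) = x + y   [equals x + y: invariant]
(B) xz  ->  (y)(z) = yz   [differs from xz: not invariant]
(C) x - y  ->  (y) - (x) = -x + y   [differs from x - y: not invariant]
(D) x^2 - y^2  ->  (y)^2 - (x)^2 = -x^2 + y^2   [differs from x^2 - y^2: not invariant]

Only option (A), x + y, is unchanged by the transformation.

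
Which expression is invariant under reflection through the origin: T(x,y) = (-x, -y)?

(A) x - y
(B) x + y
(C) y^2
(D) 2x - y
C

The map is reflection through the origin: T(x,y) = (-x, -y).
Substitute the transformed coordinates into each option and compare with the original:
(A) x - y  ->  (-x) - (-y) = -x + y   [differs from x - y: not invariant]
(B) x + y  ->  (-x) + (-y) = -x - y   [differs from x + y: not invariant]
(C) y^2  ->  (-y)^2 = y^2   [equals y^2: invariant]
(D) 2x - y  ->  2(-x) - (-y) = -2x + y   [differs from 2x - y: not invariant]

Only option (C), y^2, is unchanged by the transformation.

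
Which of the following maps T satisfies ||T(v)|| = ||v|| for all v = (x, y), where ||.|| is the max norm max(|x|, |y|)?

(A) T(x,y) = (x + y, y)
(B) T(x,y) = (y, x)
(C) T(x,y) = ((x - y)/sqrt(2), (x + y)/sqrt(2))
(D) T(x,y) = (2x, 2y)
B

A transformation preserves a norm if ||T(v)|| = ||v|| for every v; a single vector where the norm changes rules an option out.

(A) T(x,y) = (x + y, y): v = (1, 1) has norm max(|1|, |1|) = 1, but T(v) = (2, 1) has norm 2 -- not preserved.
(B) T(x,y) = (y, x): preserves the norm -- it only permutes the coordinates and/or flips signs, which leaves max(|x|, |y|) unchanged.
(C) T(x,y) = ((x - y)/sqrt(2), (x + y)/sqrt(2)): v = (1, 0) has norm max(|1|, |0|) = 1, but T(v) = (sqrt(2)/2, sqrt(2)/2) has norm sqrt(2)/2 -- not preserved.
(D) T(x,y) = (2x, 2y): v = (1, 0) has norm max(|1|, |0|) = 1, but T(v) = (2, 0) has norm 2 -- not preserved.

Therefore the answer is (B).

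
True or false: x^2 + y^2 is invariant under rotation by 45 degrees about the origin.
True

Applying rotation by 45 degrees: x' = x*cos(45 degrees) - y*sin(45 degrees) = sqrt(2)x/2 - sqrt(2)y/2, y' = x*sin(45 degrees) + y*cos(45 degrees) = sqrt(2)x/2 + sqrt(2)y/2

Substituting into x^2 + y^2:
(sqrt(2)x/2 - sqrt(2)y/2)^2 + (sqrt(2)x/2 + sqrt(2)y/2)^2
= x^2 + y^2

This equals the original expression x^2 + y^2, so it IS invariant.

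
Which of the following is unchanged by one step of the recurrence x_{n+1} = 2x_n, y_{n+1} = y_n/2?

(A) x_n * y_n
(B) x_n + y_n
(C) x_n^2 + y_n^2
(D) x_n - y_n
A

For the recurrence x_{n+1} = 2x_n, y_{n+1} = y_n/2:

x_{n+1} * y_{n+1} = (2x_n) * (y_n/2) = x_n * y_n
The product is conserved.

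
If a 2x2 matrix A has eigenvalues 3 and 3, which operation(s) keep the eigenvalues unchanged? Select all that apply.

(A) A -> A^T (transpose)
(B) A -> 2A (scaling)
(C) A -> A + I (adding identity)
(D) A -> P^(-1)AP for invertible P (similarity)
A and D

Eigenvalues are preserved by:
1. Similarity transformations: A -> P^(-1)AP (same characteristic polynomial)
2. Transpose: A^T has the same eigenvalues as A

Eigenvalues are NOT preserved by:
- Adding identity: eigenvalues become 3+1, 3+1
- Scaling: eigenvalues become 6, 6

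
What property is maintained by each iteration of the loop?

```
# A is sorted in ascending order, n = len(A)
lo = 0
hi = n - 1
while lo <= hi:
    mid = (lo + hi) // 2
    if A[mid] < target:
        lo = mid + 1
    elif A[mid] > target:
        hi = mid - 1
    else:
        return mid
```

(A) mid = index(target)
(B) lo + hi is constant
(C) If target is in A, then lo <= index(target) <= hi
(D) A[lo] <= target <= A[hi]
C

A loop invariant must hold before the first iteration and be re-established by every execution of the body.

(C) If target is in A, then lo <= index(target) <= hi: Before the loop [lo, hi] = [0, n-1] covers every index. When A[mid] < target, sortedness puts target strictly to the right of mid, so setting lo = mid + 1 keeps index(target) in [lo, hi]; symmetrically for hi = mid - 1. Hence 'if target is in A then lo <= index(target) <= hi' holds after every iteration, and when lo > hi it proves target is absent.

The other options fail:
(A) mid = index(target): mid is just the current probe; it equals index(target) only on the iteration that returns.
(B) lo + hi is constant: each iteration moves exactly one of lo, hi, so lo + hi changes (e.g. 0 + (n-1) becomes (mid+1) + (n-1)).
(D) A[lo] <= target <= A[hi]: fails when target is not in A (e.g. target < A[0] already violates it before the loop), so it is not maintained in general.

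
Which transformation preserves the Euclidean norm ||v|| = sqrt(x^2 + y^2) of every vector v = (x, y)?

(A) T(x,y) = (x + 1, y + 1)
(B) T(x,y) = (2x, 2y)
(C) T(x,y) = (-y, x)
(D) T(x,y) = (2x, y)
C

A transformation preserves a norm if ||T(v)|| = ||v|| for every v; a single vector where the norm changes rules an option out.

(A) T(x,y) = (x + 1, y + 1): v = (1, 0) has norm sqrt((1)^2 + (0)^2) = 1, but T(v) = (2, 1) has norm sqrt(5) -- not preserved.
(B) T(x,y) = (2x, 2y): v = (1, 0) has norm sqrt((1)^2 + (0)^2) = 1, but T(v) = (2, 0) has norm 2 -- not preserved.
(C) T(x,y) = (-y, x): preserves the norm -- it is an orthogonal map (a rotation/reflection), and (-y)^2 + (x)^2 simplifies to x^2 + y^2.
(D) T(x,y) = (2x, y): v = (1, 0) has norm sqrt((1)^2 + (0)^2) = 1, but T(v) = (2, 0) has norm 2 -- not preserved.

Therefore the answer is (C).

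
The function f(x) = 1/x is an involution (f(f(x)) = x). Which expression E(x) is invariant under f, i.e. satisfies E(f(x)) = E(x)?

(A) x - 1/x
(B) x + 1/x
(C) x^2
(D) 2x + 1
B

Replace x by f(x) = 1/x in each option and simplify. As a quick numerical cross-check, also compare E(5) with E(f(5)) = E(1/5).

(A) x - 1/x  ->  (1/x) - 1/(1/x) = -x + 1/x; check: E(5) = 24/5 but E(1/5) = -24/5.   [not invariant]
(B) x + 1/x  ->  (1/x) + 1/(1/x), which simplifies back to x + 1/x; check: E(5) = 26/5, E(1/5) = 26/5.   [invariant]
(C) x^2  ->  (1/x)^2 = x^(-2); check: E(5) = 25 but E(1/5) = 1/25.   [not invariant]
(D) 2x + 1  ->  2(1/x) + 1 = (x + 2)/x; check: E(5) = 11 but E(1/5) = 7/5.   [not invariant]

Only (B) is unchanged. E is symmetric under swapping x with f(x) = 1/x, which is exactly what an involution does.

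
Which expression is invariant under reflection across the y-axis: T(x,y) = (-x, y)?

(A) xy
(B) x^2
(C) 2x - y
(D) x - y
B

The map is reflection across the y-axis: T(x,y) = (-x, y).
Substitute the transformed coordinates into each option and compare with the original:
(A) xy  ->  (-x)(y) = -xy   [differs from xy: not invariant]
(B) x^2  ->  (-x)^2 = x^2   [equals x^2: invariant]
(C) 2x - y  ->  2(-x) - (y) = -2x - y   [differs from 2x - y: not invariant]
(D) x - y  ->  (-x) - (y) = -x - y   [differs from x - y: not invariant]

Only option (B), x^2, is unchanged by the transformation.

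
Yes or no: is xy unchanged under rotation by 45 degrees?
No

Applying rotation by 45 degrees: x' = x*cos(45 degrees) - y*sin(45 degrees) = sqrt(2)x/2 - sqrt(2)y/2, y' = x*sin(45 degrees) + y*cos(45 degrees) = sqrt(2)x/2 + sqrt(2)y/2

Substituting into xy:
(sqrt(2)x/2 - sqrt(2)y/2)(sqrt(2)x/2 + sqrt(2)y/2)
= x^2/2 - y^2/2

This differs from the original expression xy, so it is NOT invariant.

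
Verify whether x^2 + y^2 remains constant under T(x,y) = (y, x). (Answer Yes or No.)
Yes

Substitute T(x,y) = (y, x) into the expression and compare with the original.

Original: x^2 + y^2
After applying T: (y)^2 + (x)^2 = x^2 + y^2

This is identical to the original x^2 + y^2, so the expression is invariant.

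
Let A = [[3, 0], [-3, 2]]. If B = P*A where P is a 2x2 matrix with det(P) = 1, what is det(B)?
6

By the multiplicative property of determinants, det(B) = det(P*A) = det(P) * det(A) = det(A),
so the determinant is invariant under multiplication by any determinant-1 matrix; we just need det(A).

det(A) = (3)(2) - (0)(-3) = 6 - 0 = 6

Therefore det(B) = 1 * 6 = 6.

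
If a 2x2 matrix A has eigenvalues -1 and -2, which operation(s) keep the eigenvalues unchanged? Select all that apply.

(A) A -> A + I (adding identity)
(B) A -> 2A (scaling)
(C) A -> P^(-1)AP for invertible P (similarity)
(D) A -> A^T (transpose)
C and D

Eigenvalues are preserved by:
1. Similarity transformations: A -> P^(-1)AP (same characteristic polynomial)
2. Transpose: A^T has the same eigenvalues as A

Eigenvalues are NOT preserved by:
- Adding identity: eigenvalues become -1+1, -2+1
- Scaling: eigenvalues become -2, -4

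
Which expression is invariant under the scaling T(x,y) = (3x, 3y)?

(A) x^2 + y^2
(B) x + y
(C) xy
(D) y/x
D

Under the uniform scaling T(x,y) = (3x, 3y):
Substitute the transformed coordinates into each option and compare with the original:
(A) x^2 + y^2  ->  (3x)^2 + (3y)^2 = 9x^2 + 9y^2   [differs from x^2 + y^2: not invariant]
(B) x + y  ->  (3x) + (3y) = 3x + 3y   [differs from x + y: not invariant]
(C) xy  ->  (3x)(3y) = 9xy   [differs from xy: not invariant]
(D) y/x  ->  (3y)/(3x) = y/x   [equals y/x: invariant]

Only option (D), y/x, is unchanged by the transformation.
The common factor 3 cancels in a ratio of coordinates, while sums, products and sums of squares pick up factors of 3 or 9.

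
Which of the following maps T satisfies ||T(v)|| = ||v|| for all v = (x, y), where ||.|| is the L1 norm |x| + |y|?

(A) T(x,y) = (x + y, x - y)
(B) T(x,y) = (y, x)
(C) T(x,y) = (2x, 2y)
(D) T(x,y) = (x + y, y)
B

A transformation preserves a norm if ||T(v)|| = ||v|| for every v; a single vector where the norm changes rules an option out.

(A) T(x,y) = (x + y, x - y): v = (1, 0) has norm |1| + |0| = 1, but T(v) = (1, 1) has norm 2 -- not preserved.
(B) T(x,y) = (y, x): preserves the norm -- it only permutes the coordinates and/or flips signs, which leaves |x| + |y| unchanged.
(C) T(x,y) = (2x, 2y): v = (1, 0) has norm |1| + |0| = 1, but T(v) = (2, 0) has norm 2 -- not preserved.
(D) T(x,y) = (x + y, y): v = (0, 1) has norm |0| + |1| = 1, but T(v) = (1, 1) has norm 2 -- not preserved.

Therefore the answer is (B).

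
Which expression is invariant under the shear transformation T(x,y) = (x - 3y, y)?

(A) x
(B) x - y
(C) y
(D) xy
C

Under the shear T(x,y) = (x - 3y, y):
Substitute the transformed coordinates into each option and compare with the original:
(A) x  ->  (x - 3y) = x - 3y   [differs from x: not invariant]
(B) x - y  ->  (x - 3y) - (y) = x - 4y   [differs from x - y: not invariant]
(C) y  ->  (y) = y   [equals y: invariant]
(D) xy  ->  (x - 3y)(y) = xy - 3y^2   [differs from xy: not invariant]

Only option (C), y, is unchanged by the transformation.
A horizontal shear moves points parallel to the x-axis, so the y-coordinate (and any function of y alone) is unchanged.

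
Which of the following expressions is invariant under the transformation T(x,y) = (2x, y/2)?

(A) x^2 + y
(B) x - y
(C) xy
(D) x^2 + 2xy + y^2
C

An expression E(x,y) is invariant under T if E(T(x,y)) = E(x,y). Here T(x,y) = (2x, y/2).
Substitute the transformed coordinates into each option and compare with the original:
(A) x^2 + y  ->  (2x)^2 + (y/2) = 4x^2 + y/2   [differs from x^2 + y: not invariant]
(B) x - y  ->  (2x) - (y/2) = 2x - y/2   [differs from x - y: not invariant]
(C) xy  ->  (2x)(y/2) = xy   [equals xy: invariant]
(D) x^2 + 2xy + y^2  ->  (2x)^2 + 2(2x)(y/2) + (y/2)^2 = 4x^2 + 2xy + y^2/4   [differs from x^2 + 2xy + y^2: not invariant]

Only option (C), xy, is unchanged by the transformation.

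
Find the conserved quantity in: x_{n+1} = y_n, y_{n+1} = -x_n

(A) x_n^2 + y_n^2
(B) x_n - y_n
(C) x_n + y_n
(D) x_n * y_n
A

For the recurrence x_{n+1} = y_n, y_{n+1} = -x_n:

x_{n+1}^2 + y_{n+1}^2 = y_n^2 + (-x_n)^2 = x_n^2 + y_n^2
The sum of squares is conserved (like energy in a harmonic oscillator).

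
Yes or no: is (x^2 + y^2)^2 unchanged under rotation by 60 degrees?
Yes

Applying rotation by 60 degrees: x' = x*cos(60 degrees) - y*sin(60 degrees) = x/2 - sqrt(3)y/2, y' = x*sin(60 degrees) + y*cos(60 degrees) = sqrt(3)x/2 + y/2

Substituting into (x^2 + y^2)^2:
((x/2 - sqrt(3)y/2)^2 + (sqrt(3)x/2 + y/2)^2)^2
= x^4 + 2x^2y^2 + y^4 = (x^2 + y^2)^2

This equals the original expression (x^2 + y^2)^2, so it IS invariant.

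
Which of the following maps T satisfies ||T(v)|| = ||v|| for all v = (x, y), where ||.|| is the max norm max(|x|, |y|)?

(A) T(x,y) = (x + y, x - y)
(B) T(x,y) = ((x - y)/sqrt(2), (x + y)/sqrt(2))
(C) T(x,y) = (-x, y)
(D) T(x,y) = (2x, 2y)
C

A transformation preserves a norm if ||T(v)|| = ||v|| for every v; a single vector where the norm changes rules an option out.

(A) T(x,y) = (x + y, x - y): v = (1, 1) has norm max(|1|, |1|) = 1, but T(v) = (2, 0) has norm 2 -- not preserved.
(B) T(x,y) = ((x - y)/sqrt(2), (x + y)/sqrt(2)): v = (1, 0) has norm max(|1|, |0|) = 1, but T(v) = (sqrt(2)/2, sqrt(2)/2) has norm sqrt(2)/2 -- not preserved.
(C) T(x,y) = (-x, y): preserves the norm -- it only permutes the coordinates and/or flips signs, which leaves max(|x|, |y|) unchanged.
(D) T(x,y) = (2x, 2y): v = (1, 0) has norm max(|1|, |0|) = 1, but T(v) = (2, 0) has norm 2 -- not preserved.

Therefore the answer is (C).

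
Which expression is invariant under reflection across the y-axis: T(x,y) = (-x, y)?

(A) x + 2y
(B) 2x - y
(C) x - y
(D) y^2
D

The map is reflection across the y-axis: T(x,y) = (-x, y).
Substitute the transformed coordinates into each option and compare with the original:
(A) x + 2y  ->  (-x) + 2(y) = -x + 2y   [differs from x + 2y: not invariant]
(B) 2x - y  ->  2(-x) - (y) = -2x - y   [differs from 2x - y: not invariant]
(C) x - y  ->  (-x) - (y) = -x - y   [differs from x - y: not invariant]
(D) y^2  ->  (y)^2 = y^2   [equals y^2: invariant]

Only option (D), y^2, is unchanged by the transformation.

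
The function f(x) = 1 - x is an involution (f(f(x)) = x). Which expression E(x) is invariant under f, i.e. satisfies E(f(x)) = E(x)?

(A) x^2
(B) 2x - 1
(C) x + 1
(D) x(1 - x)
D

Replace x by f(x) = 1 - x in each option and simplify. As a quick numerical cross-check, also compare E(5) with E(f(5)) = E(-4).

(A) x^2  ->  (1 - x)^2 = (x - 1)^2; check: E(5) = 25 but E(-4) = 16.   [not invariant]
(B) 2x - 1  ->  2(1 - x) - 1 = 1 - 2x; check: E(5) = 9 but E(-4) = -9.   [not invariant]
(C) x + 1  ->  (1 - x) + 1 = 2 - x; check: E(5) = 6 but E(-4) = -3.   [not invariant]
(D) x(1 - x)  ->  (1 - x)(1 - (1 - x)), which simplifies back to x(1 - x); check: E(5) = -20, E(-4) = -20.   [invariant]

Only (D) is unchanged. E is symmetric under swapping x with f(x) = 1 - x, which is exactly what an involution does.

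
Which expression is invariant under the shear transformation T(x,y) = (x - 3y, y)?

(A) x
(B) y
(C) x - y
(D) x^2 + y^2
B

Under the shear T(x,y) = (x - 3y, y):
Substitute the transformed coordinates into each option and compare with the original:
(A) x  ->  (x - 3y) = x - 3y   [differs from x: not invariant]
(B) y  ->  (y) = y   [equals y: invariant]
(C) x - y  ->  (x - 3y) - (y) = x - 4y   [differs from x - y: not invariant]
(D) x^2 + y^2  ->  (x - 3y)^2 + (y)^2 = x^2 - 6xy + 10y^2   [differs from x^2 + y^2: not invariant]

Only option (B), y, is unchanged by the transformation.
A horizontal shear moves points parallel to the x-axis, so the y-coordinate (and any function of y alone) is unchanged.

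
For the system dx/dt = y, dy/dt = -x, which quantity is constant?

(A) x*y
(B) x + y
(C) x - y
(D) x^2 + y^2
D

A first integral I satisfies dI/dt = 0 along every solution. Differentiate each option and use the equation of motion:
(A) d/dt[x*y] = (dx/dt)y + x(dy/dt) = y^2 - x^2, not identically 0
(B) d/dt[x + y] = y + (-x) = y - x, not identically 0
(C) d/dt[x - y] = y - (-x) = x + y, not identically 0
(D) d/dt[x^2 + y^2] = 2x*dx/dt + 2y*dy/dt = 2x*y + 2y*(-x) = 0

Only (D) has zero time-derivative. So x^2 + y^2 (the squared radius; trajectories are circles) is the conserved quantity.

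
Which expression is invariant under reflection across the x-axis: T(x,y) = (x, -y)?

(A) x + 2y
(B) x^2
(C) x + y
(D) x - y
B

The map is reflection across the x-axis: T(x,y) = (x, -y).
Substitute the transformed coordinates into each option and compare with the original:
(A) x + 2y  ->  (x) + 2(-y) = x - 2y   [differs from x + 2y: not invariant]
(B) x^2  ->  (x)^2 = x^2   [equals x^2: invariant]
(C) x + y  ->  (x) + (-y) = x - y   [differs from x + y: not invariant]
(D) x - y  ->  (x) - (-y) = x + y   [differs from x - y: not invariant]

Only option (B), x^2, is unchanged by the transformation.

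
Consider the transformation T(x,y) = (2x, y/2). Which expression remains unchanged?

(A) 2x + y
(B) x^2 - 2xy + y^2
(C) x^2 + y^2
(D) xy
D

An expression E(x,y) is invariant under T if E(T(x,y)) = E(x,y). Here T(x,y) = (2x, y/2).
Substitute the transformed coordinates into each option and compare with the original:
(A) 2x + y  ->  2(2x) + (y/2) = 4x + y/2   [differs from 2x + y: not invariant]
(B) x^2 - 2xy + y^2  ->  (2x)^2 - 2(2x)(y/2) + (y/2)^2 = 4x^2 - 2xy + y^2/4   [differs from x^2 - 2xy + y^2: not invariant]
(C) x^2 + y^2  ->  (2x)^2 + (y/2)^2 = 4x^2 + y^2/4   [differs from x^2 + y^2: not invariant]
(D) xy  ->  (2x)(y/2) = xy   [equals xy: invariant]

Only option (D), xy, is unchanged by the transformation.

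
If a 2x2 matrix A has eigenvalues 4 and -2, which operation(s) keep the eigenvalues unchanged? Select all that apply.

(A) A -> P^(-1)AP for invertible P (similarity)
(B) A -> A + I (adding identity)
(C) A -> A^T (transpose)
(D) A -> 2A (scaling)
A and C

Eigenvalues are preserved by:
1. Similarity transformations: A -> P^(-1)AP (same characteristic polynomial)
2. Transpose: A^T has the same eigenvalues as A

Eigenvalues are NOT preserved by:
- Adding identity: eigenvalues become 4+1, -2+1
- Scaling: eigenvalues become 8, -4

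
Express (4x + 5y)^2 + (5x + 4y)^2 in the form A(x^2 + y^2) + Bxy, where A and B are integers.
41(x^2 + y^2) + 80xy

Expanding: (4x + 5y)^2 = 16x^2 + 40xy + 25y^2
(5x + 4y)^2 = 25x^2 + 40xy + 16y^2
Sum = (16+25)(x^2+y^2) + 80xy = 41(x^2 + y^2) + 80xy
This is symmetric in x and y.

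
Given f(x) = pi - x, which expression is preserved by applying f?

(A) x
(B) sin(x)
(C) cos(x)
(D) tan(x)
B

For f(x) = pi - x:
sin(pi - x) = sin(x), so sine is invariant under this transformation.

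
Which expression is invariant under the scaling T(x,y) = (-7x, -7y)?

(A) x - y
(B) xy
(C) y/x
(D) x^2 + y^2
C

Under the uniform scaling T(x,y) = (-7x, -7y):
Substitute the transformed coordinates into each option and compare with the original:
(A) x - y  ->  (-7x) - (-7y) = -7x + 7y   [differs from x - y: not invariant]
(B) xy  ->  (-7x)(-7y) = 49xy   [differs from xy: not invariant]
(C) y/x  ->  (-7y)/(-7x) = y/x   [equals y/x: invariant]
(D) x^2 + y^2  ->  (-7x)^2 + (-7y)^2 = 49x^2 + 49y^2   [differs from x^2 + y^2: not invariant]

Only option (C), y/x, is unchanged by the transformation.
The common factor -7 cancels in a ratio of coordinates, while sums, products and sums of squares pick up factors of -7 or 49.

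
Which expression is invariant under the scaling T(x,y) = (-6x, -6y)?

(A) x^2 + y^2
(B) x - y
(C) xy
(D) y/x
D

Under the uniform scaling T(x,y) = (-6x, -6y):
Substitute the transformed coordinates into each option and compare with the original:
(A) x^2 + y^2  ->  (-6x)^2 + (-6y)^2 = 36x^2 + 36y^2   [differs from x^2 + y^2: not invariant]
(B) x - y  ->  (-6x) - (-6y) = -6x + 6y   [differs from x - y: not invariant]
(C) xy  ->  (-6x)(-6y) = 36xy   [differs from xy: not invariant]
(D) y/x  ->  (-6y)/(-6x) = y/x   [equals y/x: invariant]

Only option (D), y/x, is unchanged by the transformation.
The common factor -6 cancels in a ratio of coordinates, while sums, products and sums of squares pick up factors of -6 or 36.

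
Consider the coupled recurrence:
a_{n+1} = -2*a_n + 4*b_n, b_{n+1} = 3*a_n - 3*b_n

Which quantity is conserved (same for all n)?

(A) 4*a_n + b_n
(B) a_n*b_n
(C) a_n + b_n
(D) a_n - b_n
C

Replace a_n by a_{n+1} = -2*a_n + 4*b_n and b_n by b_{n+1} = 3*a_n - 3*b_n in each option and simplify:
(A) 4*a_n + b_n  ->  4*(-2*a_n + 4*b_n) + (3*a_n - 3*b_n) = -5*a_n + 13*b_n   [not conserved]
(B) a_n*b_n  ->  (-2*a_n + 4*b_n)*(3*a_n - 3*b_n) = -6*a_n^2 + 18*a_n*b_n - 12*b_n^2   [not conserved]
(C) a_n + b_n  ->  (-2*a_n + 4*b_n) + (3*a_n - 3*b_n) = a_n + b_n   [conserved]
(D) a_n - b_n  ->  (-2*a_n + 4*b_n) - (3*a_n - 3*b_n) = -5*a_n + 7*b_n   [not conserved]

Only (C) a_n + b_n returns to itself after one step, so it is the conserved quantity.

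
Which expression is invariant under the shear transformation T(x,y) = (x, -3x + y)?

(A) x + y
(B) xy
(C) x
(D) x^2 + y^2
C

Under the shear T(x,y) = (x, -3x + y):
Substitute the transformed coordinates into each option and compare with the original:
(A) x + y  ->  (x) + (-3x + y) = -2x + y   [differs from x + y: not invariant]
(B) xy  ->  (x)(-3x + y) = -3x^2 + xy   [differs from xy: not invariant]
(C) x  ->  (x) = x   [equals x: invariant]
(D) x^2 + y^2  ->  (x)^2 + (-3x + y)^2 = 10x^2 - 6xy + y^2   [differs from x^2 + y^2: not invariant]

Only option (C), x, is unchanged by the transformation.
A vertical shear moves points parallel to the y-axis, so the x-coordinate (and any function of x alone) is unchanged.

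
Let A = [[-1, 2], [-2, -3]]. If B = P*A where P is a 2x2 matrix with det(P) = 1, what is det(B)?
7

By the multiplicative property of determinants, det(B) = det(P*A) = det(P) * det(A) = det(A),
so the determinant is invariant under multiplication by any determinant-1 matrix; we just need det(A).

det(A) = (-1)(-3) - (2)(-2) = 3 - (-4) = 7

Therefore det(B) = 1 * 7 = 7.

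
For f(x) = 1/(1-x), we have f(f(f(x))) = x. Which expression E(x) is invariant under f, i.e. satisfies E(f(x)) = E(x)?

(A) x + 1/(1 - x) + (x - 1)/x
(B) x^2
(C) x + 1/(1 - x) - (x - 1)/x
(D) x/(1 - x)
A

Replace x by f(x) = 1/(1 - x) in each option and simplify. As a quick numerical cross-check, also compare E(5) with E(f(5)) = E(-1/4).

(A) x + 1/(1 - x) + (x - 1)/x  ->  (1/(1 - x)) + 1/(1 - (1/(1 - x))) + ((1/(1 - x)) - 1)/(1/(1 - x)), which simplifies back to x + 1/(1 - x) + (x - 1)/x; check: E(5) = 111/20, E(-1/4) = 111/20.   [invariant]
(B) x^2  ->  (1/(1 - x))^2 = (x - 1)^(-2); check: E(5) = 25 but E(-1/4) = 1/16.   [not invariant]
(C) x + 1/(1 - x) - (x - 1)/x  ->  (1/(1 - x)) + 1/(1 - (1/(1 - x))) - ((1/(1 - x)) - 1)/(1/(1 - x)) = (x^2(1 - x) - x + (x - 1)^2)/(x(x - 1)); check: E(5) = 79/20 but E(-1/4) = -89/20.   [not invariant]
(D) x/(1 - x)  ->  (1/(1 - x))/(1 - (1/(1 - x))) = -1/x; check: E(5) = -5/4 but E(-1/4) = -1/5.   [not invariant]

Only (A) is unchanged. Indeed f(f(x)) = 1/(1 - 1/(1-x)) = (1-x)/(-x) = (x-1)/x, so E(x) = x + f(x) + f(f(x)) is the sum over the whole 3-cycle; applying f just permutes the three terms cyclically (x -> f(x) -> f(f(x)) -> x), leaving the sum unchanged.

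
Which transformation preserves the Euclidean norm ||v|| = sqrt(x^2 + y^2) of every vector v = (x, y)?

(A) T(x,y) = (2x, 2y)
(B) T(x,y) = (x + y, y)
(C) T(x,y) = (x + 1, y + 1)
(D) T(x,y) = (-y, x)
D

A transformation preserves a norm if ||T(v)|| = ||v|| for every v; a single vector where the norm changes rules an option out.

(A) T(x,y) = (2x, 2y): v = (1, 0) has norm sqrt((1)^2 + (0)^2) = 1, but T(v) = (2, 0) has norm 2 -- not preserved.
(B) T(x,y) = (x + y, y): v = (0, 1) has norm sqrt((0)^2 + (1)^2) = 1, but T(v) = (1, 1) has norm sqrt(2) -- not preserved.
(C) T(x,y) = (x + 1, y + 1): v = (1, 0) has norm sqrt((1)^2 + (0)^2) = 1, but T(v) = (2, 1) has norm sqrt(5) -- not preserved.
(D) T(x,y) = (-y, x): preserves the norm -- it is an orthogonal map (a rotation/reflection), and (-y)^2 + (x)^2 simplifies to x^2 + y^2.

Therefore the answer is (D).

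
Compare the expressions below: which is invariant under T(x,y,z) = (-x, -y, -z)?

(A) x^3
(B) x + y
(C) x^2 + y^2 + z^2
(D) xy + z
C

Apply T(x,y,z) = (-x, -y, -z) to each option, i.e. replace (x, y, z) by the transformed coordinates.
Substitute the transformed coordinates into each option and compare with the original:
(A) x^3  ->  (-x)^3 = -x^3   [differs from x^3: not invariant]
(B) x + y  ->  (-x) + (-y) = -x - y   [differs from x + y: not invariant]
(C) x^2 + y^2 + z^2  ->  (-x)^2 + (-y)^2 + (-z)^2 = x^2 + y^2 + z^2   [equals x^2 + y^2 + z^2: invariant]
(D) xy + z  ->  (-x)(-y) + (-z) = xy - z   [differs from xy + z: not invariant]

Only option (C), x^2 + y^2 + z^2, is unchanged by the transformation.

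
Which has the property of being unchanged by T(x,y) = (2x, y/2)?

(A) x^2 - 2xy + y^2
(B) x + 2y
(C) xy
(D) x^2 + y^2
C

An expression E(x,y) is invariant under T if E(T(x,y)) = E(x,y). Here T(x,y) = (2x, y/2).
Substitute the transformed coordinates into each option and compare with the original:
(A) x^2 - 2xy + y^2  ->  (2x)^2 - 2(2x)(y/2) + (y/2)^2 = 4x^2 - 2xy + y^2/4   [differs from x^2 - 2xy + y^2: not invariant]
(B) x + 2y  ->  (2x) + 2(y/2) = 2x + y   [differs from x + 2y: not invariant]
(C) xy  ->  (2x)(y/2) = xy   [equals xy: invariant]
(D) x^2 + y^2  ->  (2x)^2 + (y/2)^2 = 4x^2 + y^2/4   [differs from x^2 + y^2: not invariant]

Only option (C), xy, is unchanged by the transformation.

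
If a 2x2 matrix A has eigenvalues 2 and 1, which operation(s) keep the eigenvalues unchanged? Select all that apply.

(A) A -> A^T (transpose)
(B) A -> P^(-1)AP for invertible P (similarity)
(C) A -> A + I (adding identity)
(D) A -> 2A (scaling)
A and B

Eigenvalues are preserved by:
1. Similarity transformations: A -> P^(-1)AP (same characteristic polynomial)
2. Transpose: A^T has the same eigenvalues as A

Eigenvalues are NOT preserved by:
- Adding identity: eigenvalues become 2+1, 1+1
- Scaling: eigenvalues become 4, 2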